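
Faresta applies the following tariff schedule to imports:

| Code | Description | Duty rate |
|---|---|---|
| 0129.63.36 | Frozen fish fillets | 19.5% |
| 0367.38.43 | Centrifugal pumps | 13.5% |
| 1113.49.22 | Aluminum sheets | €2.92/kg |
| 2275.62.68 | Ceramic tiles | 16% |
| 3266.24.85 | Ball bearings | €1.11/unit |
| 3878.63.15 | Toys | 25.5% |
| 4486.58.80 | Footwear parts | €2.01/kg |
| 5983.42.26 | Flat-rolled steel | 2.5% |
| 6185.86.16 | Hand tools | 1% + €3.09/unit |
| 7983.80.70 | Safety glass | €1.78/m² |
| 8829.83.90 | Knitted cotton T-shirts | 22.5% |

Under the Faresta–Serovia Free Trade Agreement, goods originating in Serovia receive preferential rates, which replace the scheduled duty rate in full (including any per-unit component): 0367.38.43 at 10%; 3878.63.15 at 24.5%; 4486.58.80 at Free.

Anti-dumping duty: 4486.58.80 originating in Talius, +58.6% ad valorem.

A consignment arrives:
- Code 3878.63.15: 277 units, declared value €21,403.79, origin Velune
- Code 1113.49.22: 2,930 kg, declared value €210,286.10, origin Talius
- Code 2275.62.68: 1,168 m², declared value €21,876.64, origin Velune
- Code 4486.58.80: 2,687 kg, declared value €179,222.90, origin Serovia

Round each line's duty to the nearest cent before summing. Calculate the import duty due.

Line 1 (3878.63.15, Velune, 277 units, €21,403.79):
Base rate for 3878.63.15 is 25.5%.
3878.63.15 has an FTA preferential rate, but origin Velune is not Serovia; base rate stands.
Duty = €21,403.79 × 25.5% = €5,457.97.
Line 2 (1113.49.22, Talius, 2,930 kg, €210,286.10):
Base rate for 1113.49.22 is €2.92/kg.
Duty = 2,930 × €2.92 = €8,555.60.
Line 3 (2275.62.68, Velune, 1,168 m², €21,876.64):
Base rate for 2275.62.68 is 16%.
Duty = €21,876.64 × 16% = €3,500.26.
Line 4 (4486.58.80, Serovia, 2,687 kg, €179,222.90):
Base rate for 4486.58.80 is €2.01/kg.
Origin Serovia qualifies under the Faresta–Serovia agreement and 4486.58.80 is covered: preferential rate Free applies instead.
The additional-duty order on 4486.58.80 targets Talius, not Serovia; it does not apply.
Duty = €179,222.90 × 0% = €0.00.
Total = €5,457.97 + €8,555.60 + €3,500.26 + €0.00 = €17,513.83.

€17,513.83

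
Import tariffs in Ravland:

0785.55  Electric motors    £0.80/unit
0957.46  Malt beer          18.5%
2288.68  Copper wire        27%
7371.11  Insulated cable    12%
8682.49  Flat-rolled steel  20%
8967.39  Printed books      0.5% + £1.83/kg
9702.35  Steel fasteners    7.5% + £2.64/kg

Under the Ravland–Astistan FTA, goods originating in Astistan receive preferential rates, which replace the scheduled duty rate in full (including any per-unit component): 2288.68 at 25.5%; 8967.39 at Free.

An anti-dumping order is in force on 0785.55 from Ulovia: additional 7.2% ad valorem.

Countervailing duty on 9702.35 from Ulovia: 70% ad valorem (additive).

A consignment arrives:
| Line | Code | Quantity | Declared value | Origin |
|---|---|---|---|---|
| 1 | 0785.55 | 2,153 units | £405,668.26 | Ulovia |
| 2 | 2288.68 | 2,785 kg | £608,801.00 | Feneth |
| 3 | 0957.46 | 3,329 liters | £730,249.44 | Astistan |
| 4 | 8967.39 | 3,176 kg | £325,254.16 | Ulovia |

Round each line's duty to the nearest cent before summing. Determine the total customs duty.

£337,841.28

Line 1 (0785.55, Ulovia, 2,153 units, £405,668.26):
Base rate for 0785.55 is £0.80/unit.
Additional duty on 0785.55 from Ulovia: +7.2% ad valorem. Applied ad valorem rate = 7.2%.
Duty = £405,668.26 × 7.2% + 2,153 × £0.80 = £30,930.51.
Line 2 (2288.68, Feneth, 2,785 kg, £608,801.00):
Base rate for 2288.68 is 27%.
2288.68 has an FTA preferential rate, but origin Feneth is not Astistan; base rate stands.
Duty = £608,801.00 × 27% = £164,376.27.
Line 3 (0957.46, Astistan, 3,329 liters, £730,249.44):
Base rate for 0957.46 is 18.5%.
Origin Astistan is the FTA partner but 0957.46 is not on the preference list; base rate stands.
Duty = £730,249.44 × 18.5% = £135,096.15.
Line 4 (8967.39, Ulovia, 3,176 kg, £325,254.16):
Base rate for 8967.39 is 0.5% + £1.83/kg.
8967.39 has an FTA preferential rate, but origin Ulovia is not Astistan; base rate stands.
Duty = £325,254.16 × 0.5% + 3,176 × £1.83 = £7,438.35.
Total = £30,930.51 + £164,376.27 + £135,096.15 + £7,438.35 = £337,841.28.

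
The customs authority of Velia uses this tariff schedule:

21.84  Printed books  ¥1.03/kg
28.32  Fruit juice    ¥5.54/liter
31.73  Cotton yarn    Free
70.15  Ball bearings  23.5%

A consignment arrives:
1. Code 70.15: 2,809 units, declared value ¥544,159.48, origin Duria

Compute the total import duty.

¥127,877.48

Line 1 (70.15, Duria, 2,809 units, ¥544,159.48):
Base rate for 70.15 is 23.5%.
Duty = ¥544,159.48 × 23.5% = ¥127,877.48.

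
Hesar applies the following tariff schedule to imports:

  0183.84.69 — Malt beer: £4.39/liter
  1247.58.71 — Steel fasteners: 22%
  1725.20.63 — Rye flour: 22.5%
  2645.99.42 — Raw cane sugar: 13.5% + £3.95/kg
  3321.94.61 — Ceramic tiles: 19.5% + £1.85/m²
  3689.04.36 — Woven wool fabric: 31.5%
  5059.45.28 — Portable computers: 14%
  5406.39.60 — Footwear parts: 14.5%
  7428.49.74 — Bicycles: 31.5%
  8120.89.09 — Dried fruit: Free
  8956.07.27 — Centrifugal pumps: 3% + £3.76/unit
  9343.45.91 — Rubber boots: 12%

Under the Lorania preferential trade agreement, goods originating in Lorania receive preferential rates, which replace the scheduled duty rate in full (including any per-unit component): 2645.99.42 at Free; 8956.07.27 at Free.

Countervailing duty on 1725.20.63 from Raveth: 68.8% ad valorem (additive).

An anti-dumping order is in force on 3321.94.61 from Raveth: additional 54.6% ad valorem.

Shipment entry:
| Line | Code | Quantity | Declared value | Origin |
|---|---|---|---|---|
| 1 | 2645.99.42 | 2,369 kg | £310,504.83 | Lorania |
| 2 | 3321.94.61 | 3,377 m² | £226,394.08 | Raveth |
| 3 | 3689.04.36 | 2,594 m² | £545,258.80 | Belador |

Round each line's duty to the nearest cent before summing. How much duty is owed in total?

£345,761.98

Line 1 (2645.99.42, Lorania, 2,369 kg, £310,504.83):
Base rate for 2645.99.42 is 13.5% + £3.95/kg.
Origin Lorania qualifies under the Hesar–Lorania agreement and 2645.99.42 is covered: preferential rate Free applies instead.
Duty = £310,504.83 × 0% = £0.00.
Line 2 (3321.94.61, Raveth, 3,377 m², £226,394.08):
Base rate for 3321.94.61 is 19.5% + £1.85/m².
Additional duty on 3321.94.61 from Raveth: +54.6%. Applied ad valorem rate: 19.5% + 54.6% = 74.1%.
Duty = £226,394.08 × 74.1% + 3,377 × £1.85 = £174,005.46.
Line 3 (3689.04.36, Belador, 2,594 m², £545,258.80):
Base rate for 3689.04.36 is 31.5%.
Duty = £545,258.80 × 31.5% = £171,756.52.
Total = £0.00 + £174,005.46 + £171,756.52 = £345,761.98.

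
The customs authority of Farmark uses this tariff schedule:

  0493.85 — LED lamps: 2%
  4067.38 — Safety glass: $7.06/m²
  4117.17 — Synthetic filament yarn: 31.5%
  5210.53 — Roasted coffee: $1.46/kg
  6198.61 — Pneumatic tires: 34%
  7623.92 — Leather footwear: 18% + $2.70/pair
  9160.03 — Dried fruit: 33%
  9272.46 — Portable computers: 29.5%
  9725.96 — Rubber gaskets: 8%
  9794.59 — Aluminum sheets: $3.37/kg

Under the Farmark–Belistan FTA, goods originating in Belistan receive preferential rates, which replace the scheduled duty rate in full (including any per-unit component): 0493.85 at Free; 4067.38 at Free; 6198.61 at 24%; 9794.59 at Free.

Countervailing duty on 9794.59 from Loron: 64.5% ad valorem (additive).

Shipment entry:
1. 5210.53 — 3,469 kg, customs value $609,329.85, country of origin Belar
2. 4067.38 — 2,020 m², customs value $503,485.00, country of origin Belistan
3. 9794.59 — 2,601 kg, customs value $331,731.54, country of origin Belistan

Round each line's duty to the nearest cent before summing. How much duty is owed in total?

$5,064.74

Line 1 (5210.53, Belar, 3,469 kg, $609,329.85):
Base rate for 5210.53 is $1.46/kg.
Duty = 3,469 × $1.46 = $5,064.74.
Line 2 (4067.38, Belistan, 2,020 m², $503,485.00):
Base rate for 4067.38 is $7.06/m².
Origin Belistan qualifies under the Farmark–Belistan agreement and 4067.38 is covered: preferential rate Free applies instead.
Duty = $503,485.00 × 0% = $0.00.
Line 3 (9794.59, Belistan, 2,601 kg, $331,731.54):
Base rate for 9794.59 is $3.37/kg.
Origin Belistan qualifies under the Farmark–Belistan agreement and 9794.59 is covered: preferential rate Free applies instead.
The additional-duty order on 9794.59 targets Loron, not Belistan; it does not apply.
Duty = $331,731.54 × 0% = $0.00.
Total = $5,064.74 + $0.00 + $0.00 = $5,064.74.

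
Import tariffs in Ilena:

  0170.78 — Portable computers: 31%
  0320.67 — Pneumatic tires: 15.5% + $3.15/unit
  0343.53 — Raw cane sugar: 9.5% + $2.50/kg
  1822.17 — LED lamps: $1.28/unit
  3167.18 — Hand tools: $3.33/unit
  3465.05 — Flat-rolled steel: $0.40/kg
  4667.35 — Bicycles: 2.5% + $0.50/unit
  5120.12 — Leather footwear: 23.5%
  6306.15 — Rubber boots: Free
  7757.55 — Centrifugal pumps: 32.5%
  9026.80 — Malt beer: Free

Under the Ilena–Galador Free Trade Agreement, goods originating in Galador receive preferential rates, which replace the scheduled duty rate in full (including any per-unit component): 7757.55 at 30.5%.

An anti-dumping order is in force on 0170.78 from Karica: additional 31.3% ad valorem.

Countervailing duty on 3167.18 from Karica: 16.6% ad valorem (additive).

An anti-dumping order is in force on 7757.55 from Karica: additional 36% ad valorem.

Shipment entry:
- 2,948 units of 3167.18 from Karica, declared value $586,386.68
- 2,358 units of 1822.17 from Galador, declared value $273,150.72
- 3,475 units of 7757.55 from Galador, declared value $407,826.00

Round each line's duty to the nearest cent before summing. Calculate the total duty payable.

Line 1 (3167.18, Karica, 2,948 units, $586,386.68):
Base rate for 3167.18 is $3.33/unit.
Additional duty on 3167.18 from Karica: +16.6% ad valorem. Applied ad valorem rate = 16.6%.
Duty = $586,386.68 × 16.6% + 2,948 × $3.33 = $107,157.03.
Line 2 (1822.17, Galador, 2,358 units, $273,150.72):
Base rate for 1822.17 is $1.28/unit.
Origin Galador is the FTA partner but 1822.17 is not on the preference list; base rate stands.
Duty = 2,358 × $1.28 = $3,018.24.
Line 3 (7757.55, Galador, 3,475 units, $407,826.00):
Base rate for 7757.55 is 32.5%.
Origin Galador qualifies under the Ilena–Galador agreement and 7757.55 is covered: preferential rate 30.5% applies instead.
The additional-duty order on 7757.55 targets Karica, not Galador; it does not apply.
Duty = $407,826.00 × 30.5% = $124,386.93.
Total = $107,157.03 + $3,018.24 + $124,386.93 = $234,562.20.

$234,562.20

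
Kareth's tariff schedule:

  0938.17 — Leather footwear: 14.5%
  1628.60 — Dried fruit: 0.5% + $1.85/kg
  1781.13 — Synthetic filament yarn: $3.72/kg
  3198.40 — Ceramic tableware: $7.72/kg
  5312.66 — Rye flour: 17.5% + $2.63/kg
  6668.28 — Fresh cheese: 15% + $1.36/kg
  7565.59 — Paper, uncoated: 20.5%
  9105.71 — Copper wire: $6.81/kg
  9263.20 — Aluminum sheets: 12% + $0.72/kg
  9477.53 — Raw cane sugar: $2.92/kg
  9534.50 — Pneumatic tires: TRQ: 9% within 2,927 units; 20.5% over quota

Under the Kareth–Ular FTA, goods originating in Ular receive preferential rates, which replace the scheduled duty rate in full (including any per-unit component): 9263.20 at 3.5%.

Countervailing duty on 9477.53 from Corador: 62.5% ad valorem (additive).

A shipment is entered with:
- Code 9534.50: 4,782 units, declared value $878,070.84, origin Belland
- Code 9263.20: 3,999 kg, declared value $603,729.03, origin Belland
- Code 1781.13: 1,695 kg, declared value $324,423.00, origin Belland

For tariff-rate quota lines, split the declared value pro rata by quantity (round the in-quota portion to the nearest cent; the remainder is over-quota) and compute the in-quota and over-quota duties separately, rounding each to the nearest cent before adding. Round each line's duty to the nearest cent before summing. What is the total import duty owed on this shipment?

Line 1 (9534.50, Belland, 4,782 units, $878,070.84):
Code 9534.50 is under a tariff-rate quota (threshold 2,927 units). In-quota: 2,927 units at 9%; over-quota: 1,855 units at 20.5%.
Pro-rata value split: in-quota = $878,070.84 × 2,927/4,782 = $537,455.74; over-quota = $878,070.84 − $537,455.74 = $340,615.10.
In-quota duty = $537,455.74 × 9% = $48,371.02. Over-quota duty = $340,615.10 × 20.5% = $69,826.10.
Line duty = $48,371.02 + $69,826.10 = $118,197.12.
Line 2 (9263.20, Belland, 3,999 kg, $603,729.03):
Base rate for 9263.20 is 12% + $0.72/kg.
9263.20 has an FTA preferential rate, but origin Belland is not Ular; base rate stands.
Duty = $603,729.03 × 12% + 3,999 × $0.72 = $75,326.76.
Line 3 (1781.13, Belland, 1,695 kg, $324,423.00):
Base rate for 1781.13 is $3.72/kg.
Duty = 1,695 × $3.72 = $6,305.40.
Total = $118,197.12 + $75,326.76 + $6,305.40 = $199,829.28.

$199,829.28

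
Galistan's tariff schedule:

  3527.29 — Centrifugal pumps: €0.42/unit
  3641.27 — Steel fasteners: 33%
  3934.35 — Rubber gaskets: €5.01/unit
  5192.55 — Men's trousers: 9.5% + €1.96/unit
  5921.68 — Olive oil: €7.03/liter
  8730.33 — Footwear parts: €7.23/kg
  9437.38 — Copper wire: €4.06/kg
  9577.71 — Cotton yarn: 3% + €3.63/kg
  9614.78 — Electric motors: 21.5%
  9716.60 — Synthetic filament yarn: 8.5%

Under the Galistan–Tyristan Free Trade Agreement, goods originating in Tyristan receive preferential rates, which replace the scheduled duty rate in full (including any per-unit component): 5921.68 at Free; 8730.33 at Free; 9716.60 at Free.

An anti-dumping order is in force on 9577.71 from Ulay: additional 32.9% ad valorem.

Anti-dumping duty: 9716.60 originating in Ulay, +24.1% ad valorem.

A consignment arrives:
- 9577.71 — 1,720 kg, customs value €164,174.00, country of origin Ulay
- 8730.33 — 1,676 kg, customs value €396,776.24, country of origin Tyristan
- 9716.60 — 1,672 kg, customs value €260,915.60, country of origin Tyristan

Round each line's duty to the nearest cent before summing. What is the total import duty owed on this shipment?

€65,182.07

Line 1 (9577.71, Ulay, 1,720 kg, €164,174.00):
Base rate for 9577.71 is 3% + €3.63/kg.
Additional duty on 9577.71 from Ulay: +32.9%. Applied ad valorem rate: 3% + 32.9% = 35.9%.
Duty = €164,174.00 × 35.9% + 1,720 × €3.63 = €65,182.07.
Line 2 (8730.33, Tyristan, 1,676 kg, €396,776.24):
Base rate for 8730.33 is €7.23/kg.
Origin Tyristan qualifies under the Galistan–Tyristan agreement and 8730.33 is covered: preferential rate Free applies instead.
Duty = €396,776.24 × 0% = €0.00.
Line 3 (9716.60, Tyristan, 1,672 kg, €260,915.60):
Base rate for 9716.60 is 8.5%.
Origin Tyristan qualifies under the Galistan–Tyristan agreement and 9716.60 is covered: preferential rate Free applies instead.
The additional-duty order on 9716.60 targets Ulay, not Tyristan; it does not apply.
Duty = €260,915.60 × 0% = €0.00.
Total = €65,182.07 + €0.00 + €0.00 = €65,182.07.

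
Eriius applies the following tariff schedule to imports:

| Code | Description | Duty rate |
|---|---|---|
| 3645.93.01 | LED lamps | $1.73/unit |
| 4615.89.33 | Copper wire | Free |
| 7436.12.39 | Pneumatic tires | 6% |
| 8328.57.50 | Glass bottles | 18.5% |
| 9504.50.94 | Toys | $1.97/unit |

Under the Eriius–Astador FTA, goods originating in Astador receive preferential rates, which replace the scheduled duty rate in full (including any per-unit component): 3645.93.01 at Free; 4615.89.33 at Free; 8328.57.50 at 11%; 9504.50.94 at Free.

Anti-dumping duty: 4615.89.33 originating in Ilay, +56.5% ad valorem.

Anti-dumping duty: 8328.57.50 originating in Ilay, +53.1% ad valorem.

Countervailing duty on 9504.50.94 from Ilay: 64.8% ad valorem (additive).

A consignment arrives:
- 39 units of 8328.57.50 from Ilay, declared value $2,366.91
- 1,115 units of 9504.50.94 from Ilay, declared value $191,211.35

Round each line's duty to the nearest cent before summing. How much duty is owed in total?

$127,796.21

Line 1 (8328.57.50, Ilay, 39 units, $2,366.91):
Base rate for 8328.57.50 is 18.5%.
8328.57.50 has an FTA preferential rate, but origin Ilay is not Astador; base rate stands.
Additional duty on 8328.57.50 from Ilay: +53.1%. Applied ad valorem rate: 18.5% + 53.1% = 71.6%.
Duty = $2,366.91 × 71.6% = $1,694.71.
Line 2 (9504.50.94, Ilay, 1,115 units, $191,211.35):
Base rate for 9504.50.94 is $1.97/unit.
9504.50.94 has an FTA preferential rate, but origin Ilay is not Astador; base rate stands.
Additional duty on 9504.50.94 from Ilay: +64.8% ad valorem. Applied ad valorem rate = 64.8%.
Duty = $191,211.35 × 64.8% + 1,115 × $1.97 = $126,101.50.
Total = $1,694.71 + $126,101.50 = $127,796.21.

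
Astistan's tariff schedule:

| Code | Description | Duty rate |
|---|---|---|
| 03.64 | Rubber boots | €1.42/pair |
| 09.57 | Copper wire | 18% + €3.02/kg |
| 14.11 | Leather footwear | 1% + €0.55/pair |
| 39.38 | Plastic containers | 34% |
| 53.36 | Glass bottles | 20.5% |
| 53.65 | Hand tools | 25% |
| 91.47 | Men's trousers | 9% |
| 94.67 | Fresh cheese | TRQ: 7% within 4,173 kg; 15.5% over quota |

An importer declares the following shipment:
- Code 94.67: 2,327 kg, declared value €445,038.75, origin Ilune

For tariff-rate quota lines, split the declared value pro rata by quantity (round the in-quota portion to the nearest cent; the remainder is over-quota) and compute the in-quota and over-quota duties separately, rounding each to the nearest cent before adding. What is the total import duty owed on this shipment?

€31,152.71

Line 1 (94.67, Ilune, 2,327 kg, €445,038.75):
Code 94.67 is under a tariff-rate quota (threshold 4,173 kg). Quantity 2,327 kg is within the quota, so the in-quota rate 7% applies to the full value.
Duty = €445,038.75 × 7% = €31,152.71.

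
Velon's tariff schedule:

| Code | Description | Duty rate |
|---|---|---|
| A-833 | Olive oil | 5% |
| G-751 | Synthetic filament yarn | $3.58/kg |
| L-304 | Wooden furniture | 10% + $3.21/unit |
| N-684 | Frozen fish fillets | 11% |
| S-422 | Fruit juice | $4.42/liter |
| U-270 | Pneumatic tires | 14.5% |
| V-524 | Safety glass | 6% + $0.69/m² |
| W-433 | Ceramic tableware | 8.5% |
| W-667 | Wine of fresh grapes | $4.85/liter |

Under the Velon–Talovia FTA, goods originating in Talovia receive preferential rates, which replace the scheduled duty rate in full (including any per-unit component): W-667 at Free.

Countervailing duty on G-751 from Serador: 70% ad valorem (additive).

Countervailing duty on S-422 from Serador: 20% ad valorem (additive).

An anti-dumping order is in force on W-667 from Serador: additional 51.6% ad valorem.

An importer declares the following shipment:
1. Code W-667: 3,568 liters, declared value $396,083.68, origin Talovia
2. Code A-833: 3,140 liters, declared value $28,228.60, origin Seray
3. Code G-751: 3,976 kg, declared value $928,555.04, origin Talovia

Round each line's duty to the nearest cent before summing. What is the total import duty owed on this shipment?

$15,645.51

Line 1 (W-667, Talovia, 3,568 liters, $396,083.68):
Base rate for W-667 is $4.85/liter.
Origin Talovia qualifies under the Velon–Talovia agreement and W-667 is covered: preferential rate Free applies instead.
The additional-duty order on W-667 targets Serador, not Talovia; it does not apply.
Duty = $396,083.68 × 0% = $0.00.
Line 2 (A-833, Seray, 3,140 liters, $28,228.60):
Base rate for A-833 is 5%.
Duty = $28,228.60 × 5% = $1,411.43.
Line 3 (G-751, Talovia, 3,976 kg, $928,555.04):
Base rate for G-751 is $3.58/kg.
Origin Talovia is the FTA partner but G-751 is not on the preference list; base rate stands.
The additional-duty order on G-751 targets Serador, not Talovia; it does not apply.
Duty = 3,976 × $3.58 = $14,234.08.
Total = $0.00 + $1,411.43 + $14,234.08 = $15,645.51.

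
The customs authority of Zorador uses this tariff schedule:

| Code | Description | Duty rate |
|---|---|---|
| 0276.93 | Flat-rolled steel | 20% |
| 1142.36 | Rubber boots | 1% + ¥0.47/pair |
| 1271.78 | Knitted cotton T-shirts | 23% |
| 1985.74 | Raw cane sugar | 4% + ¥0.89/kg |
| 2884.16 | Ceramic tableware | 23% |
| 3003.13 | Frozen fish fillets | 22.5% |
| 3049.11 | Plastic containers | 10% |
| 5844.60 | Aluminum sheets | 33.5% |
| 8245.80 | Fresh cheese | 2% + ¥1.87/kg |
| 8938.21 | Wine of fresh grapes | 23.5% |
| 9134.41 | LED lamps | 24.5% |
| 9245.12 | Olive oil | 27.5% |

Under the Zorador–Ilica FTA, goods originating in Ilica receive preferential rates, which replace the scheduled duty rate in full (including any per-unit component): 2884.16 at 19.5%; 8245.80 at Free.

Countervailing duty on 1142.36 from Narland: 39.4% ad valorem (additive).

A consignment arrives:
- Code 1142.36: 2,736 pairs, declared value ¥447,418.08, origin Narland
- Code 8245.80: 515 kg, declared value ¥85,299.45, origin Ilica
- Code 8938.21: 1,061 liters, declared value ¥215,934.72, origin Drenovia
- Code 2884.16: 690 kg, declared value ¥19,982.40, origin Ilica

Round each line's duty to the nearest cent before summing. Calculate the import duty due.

Line 1 (1142.36, Narland, 2,736 pairs, ¥447,418.08):
Base rate for 1142.36 is 1% + ¥0.47/pair.
Additional duty on 1142.36 from Narland: +39.4%. Applied ad valorem rate: 1% + 39.4% = 40.4%.
Duty = ¥447,418.08 × 40.4% + 2,736 × ¥0.47 = ¥182,042.82.
Line 2 (8245.80, Ilica, 515 kg, ¥85,299.45):
Base rate for 8245.80 is 2% + ¥1.87/kg.
Origin Ilica qualifies under the Zorador–Ilica agreement and 8245.80 is covered: preferential rate Free applies instead.
Duty = ¥85,299.45 × 0% = ¥0.00.
Line 3 (8938.21, Drenovia, 1,061 liters, ¥215,934.72):
Base rate for 8938.21 is 23.5%.
Duty = ¥215,934.72 × 23.5% = ¥50,744.66.
Line 4 (2884.16, Ilica, 690 kg, ¥19,982.40):
Base rate for 2884.16 is 23%.
Origin Ilica qualifies under the Zorador–Ilica agreement and 2884.16 is covered: preferential rate 19.5% applies instead.
Duty = ¥19,982.40 × 19.5% = ¥3,896.57.
Total = ¥182,042.82 + ¥0.00 + ¥50,744.66 + ¥3,896.57 = ¥236,684.05.

¥236,684.05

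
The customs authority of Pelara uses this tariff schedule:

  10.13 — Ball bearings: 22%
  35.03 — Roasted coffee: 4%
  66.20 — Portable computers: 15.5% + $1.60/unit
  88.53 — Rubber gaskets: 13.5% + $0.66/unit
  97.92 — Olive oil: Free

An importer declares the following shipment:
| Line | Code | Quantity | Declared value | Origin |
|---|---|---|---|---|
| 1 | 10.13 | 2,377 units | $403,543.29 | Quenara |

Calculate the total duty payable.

$88,779.52

Line 1 (10.13, Quenara, 2,377 units, $403,543.29):
Base rate for 10.13 is 22%.
Duty = $403,543.29 × 22% = $88,779.52.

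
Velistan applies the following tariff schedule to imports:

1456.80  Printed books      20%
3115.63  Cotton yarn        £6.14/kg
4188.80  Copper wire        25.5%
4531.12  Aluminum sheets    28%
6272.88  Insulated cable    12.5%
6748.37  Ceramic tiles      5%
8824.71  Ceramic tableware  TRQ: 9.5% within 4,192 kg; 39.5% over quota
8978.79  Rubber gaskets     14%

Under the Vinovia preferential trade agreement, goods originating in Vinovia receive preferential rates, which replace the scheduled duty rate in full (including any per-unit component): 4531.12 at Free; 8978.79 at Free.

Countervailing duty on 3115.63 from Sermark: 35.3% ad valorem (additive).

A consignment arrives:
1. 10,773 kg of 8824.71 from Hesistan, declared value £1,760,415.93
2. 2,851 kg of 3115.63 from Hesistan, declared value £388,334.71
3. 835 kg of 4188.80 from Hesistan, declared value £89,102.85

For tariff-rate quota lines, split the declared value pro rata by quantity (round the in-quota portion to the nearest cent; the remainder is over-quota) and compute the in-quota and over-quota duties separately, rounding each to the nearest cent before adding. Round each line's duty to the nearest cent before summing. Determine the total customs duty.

£530,086.25

Line 1 (8824.71, Hesistan, 10,773 kg, £1,760,415.93):
Code 8824.71 is under a tariff-rate quota (threshold 4,192 kg). In-quota: 4,192 kg at 9.5%; over-quota: 6,581 kg at 39.5%.
Pro-rata value split: in-quota = £1,760,415.93 × 4,192/10,773 = £685,014.72; over-quota = £1,760,415.93 − £685,014.72 = £1,075,401.21.
In-quota duty = £685,014.72 × 9.5% = £65,076.40. Over-quota duty = £1,075,401.21 × 39.5% = £424,783.48.
Line duty = £65,076.40 + £424,783.48 = £489,859.88.
Line 2 (3115.63, Hesistan, 2,851 kg, £388,334.71):
Base rate for 3115.63 is £6.14/kg.
The additional-duty order on 3115.63 targets Sermark, not Hesistan; it does not apply.
Duty = 2,851 × £6.14 = £17,505.14.
Line 3 (4188.80, Hesistan, 835 kg, £89,102.85):
Base rate for 4188.80 is 25.5%.
Duty = £89,102.85 × 25.5% = £22,721.23.
Total = £489,859.88 + £17,505.14 + £22,721.23 = £530,086.25.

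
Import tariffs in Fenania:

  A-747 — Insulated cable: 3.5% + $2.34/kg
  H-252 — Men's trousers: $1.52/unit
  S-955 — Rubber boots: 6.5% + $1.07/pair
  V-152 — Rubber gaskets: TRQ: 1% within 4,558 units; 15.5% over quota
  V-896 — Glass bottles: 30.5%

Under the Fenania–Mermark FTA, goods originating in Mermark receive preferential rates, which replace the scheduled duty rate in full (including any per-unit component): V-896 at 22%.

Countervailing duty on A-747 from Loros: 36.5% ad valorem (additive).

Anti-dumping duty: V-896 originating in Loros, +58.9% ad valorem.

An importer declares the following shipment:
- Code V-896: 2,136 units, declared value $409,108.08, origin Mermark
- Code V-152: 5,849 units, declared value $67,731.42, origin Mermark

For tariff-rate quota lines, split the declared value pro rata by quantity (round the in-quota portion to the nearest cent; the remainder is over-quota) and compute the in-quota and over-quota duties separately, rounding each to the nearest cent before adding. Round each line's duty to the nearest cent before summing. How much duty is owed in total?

$92,848.82

Line 1 (V-896, Mermark, 2,136 units, $409,108.08):
Base rate for V-896 is 30.5%.
Origin Mermark qualifies under the Fenania–Mermark agreement and V-896 is covered: preferential rate 22% applies instead.
The additional-duty order on V-896 targets Loros, not Mermark; it does not apply.
Duty = $409,108.08 × 22% = $90,003.78.
Line 2 (V-152, Mermark, 5,849 units, $67,731.42):
Code V-152 is under a tariff-rate quota (threshold 4,558 units). In-quota: 4,558 units at 1%; over-quota: 1,291 units at 15.5%.
Pro-rata value split: in-quota = $67,731.42 × 4,558/5,849 = $52,781.64; over-quota = $67,731.42 − $52,781.64 = $14,949.78.
In-quota duty = $52,781.64 × 1% = $527.82. Over-quota duty = $14,949.78 × 15.5% = $2,317.22.
Line duty = $527.82 + $2,317.22 = $2,845.04.
Total = $90,003.78 + $2,845.04 = $92,848.82.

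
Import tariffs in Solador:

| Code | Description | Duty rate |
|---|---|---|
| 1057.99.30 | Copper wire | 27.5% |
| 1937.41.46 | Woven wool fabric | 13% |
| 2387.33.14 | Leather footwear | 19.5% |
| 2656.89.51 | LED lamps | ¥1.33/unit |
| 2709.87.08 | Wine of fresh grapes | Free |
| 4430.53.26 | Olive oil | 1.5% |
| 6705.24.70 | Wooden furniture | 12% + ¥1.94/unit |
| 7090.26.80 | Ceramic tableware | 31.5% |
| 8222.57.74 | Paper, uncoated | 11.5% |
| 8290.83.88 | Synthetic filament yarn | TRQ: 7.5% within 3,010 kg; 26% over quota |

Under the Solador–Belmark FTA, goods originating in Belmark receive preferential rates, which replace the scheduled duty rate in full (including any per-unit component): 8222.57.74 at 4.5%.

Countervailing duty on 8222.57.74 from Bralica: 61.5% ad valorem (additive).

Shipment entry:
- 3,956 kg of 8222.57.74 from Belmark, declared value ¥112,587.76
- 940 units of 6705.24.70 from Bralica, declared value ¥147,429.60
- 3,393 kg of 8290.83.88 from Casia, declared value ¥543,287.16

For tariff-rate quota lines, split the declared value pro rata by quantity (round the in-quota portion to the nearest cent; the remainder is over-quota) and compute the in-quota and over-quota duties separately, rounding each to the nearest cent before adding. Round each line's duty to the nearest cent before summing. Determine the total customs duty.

¥76,673.44

Line 1 (8222.57.74, Belmark, 3,956 kg, ¥112,587.76):
Base rate for 8222.57.74 is 11.5%.
Origin Belmark qualifies under the Solador–Belmark agreement and 8222.57.74 is covered: preferential rate 4.5% applies instead.
The additional-duty order on 8222.57.74 targets Bralica, not Belmark; it does not apply.
Duty = ¥112,587.76 × 4.5% = ¥5,066.45.
Line 2 (6705.24.70, Bralica, 940 units, ¥147,429.60):
Base rate for 6705.24.70 is 12% + ¥1.94/unit.
Duty = ¥147,429.60 × 12% + 940 × ¥1.94 = ¥19,515.15.
Line 3 (8290.83.88, Casia, 3,393 kg, ¥543,287.16):
Code 8290.83.88 is under a tariff-rate quota (threshold 3,010 kg). In-quota: 3,010 kg at 7.5%; over-quota: 383 kg at 26%.
Pro-rata value split: in-quota = ¥543,287.16 × 3,010/3,393 = ¥481,961.20; over-quota = ¥543,287.16 − ¥481,961.20 = ¥61,325.96.
In-quota duty = ¥481,961.20 × 7.5% = ¥36,147.09. Over-quota duty = ¥61,325.96 × 26% = ¥15,944.75.
Line duty = ¥36,147.09 + ¥15,944.75 = ¥52,091.84.
Total = ¥5,066.45 + ¥19,515.15 + ¥52,091.84 = ¥76,673.44.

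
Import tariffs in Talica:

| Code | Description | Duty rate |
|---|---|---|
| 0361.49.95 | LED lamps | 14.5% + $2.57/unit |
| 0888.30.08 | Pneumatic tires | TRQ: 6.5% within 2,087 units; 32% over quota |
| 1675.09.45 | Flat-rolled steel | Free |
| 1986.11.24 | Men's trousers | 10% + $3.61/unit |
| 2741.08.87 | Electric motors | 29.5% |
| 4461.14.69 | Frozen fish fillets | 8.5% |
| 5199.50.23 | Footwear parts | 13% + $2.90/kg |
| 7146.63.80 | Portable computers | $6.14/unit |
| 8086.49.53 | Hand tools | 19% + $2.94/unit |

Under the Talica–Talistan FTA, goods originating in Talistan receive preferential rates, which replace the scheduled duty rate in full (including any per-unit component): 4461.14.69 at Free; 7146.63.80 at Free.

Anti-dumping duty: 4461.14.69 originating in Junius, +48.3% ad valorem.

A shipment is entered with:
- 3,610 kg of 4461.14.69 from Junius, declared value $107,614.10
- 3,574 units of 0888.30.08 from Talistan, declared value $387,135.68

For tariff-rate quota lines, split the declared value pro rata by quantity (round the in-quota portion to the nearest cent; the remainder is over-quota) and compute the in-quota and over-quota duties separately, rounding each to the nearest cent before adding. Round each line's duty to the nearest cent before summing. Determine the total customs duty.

Line 1 (4461.14.69, Junius, 3,610 kg, $107,614.10):
Base rate for 4461.14.69 is 8.5%.
4461.14.69 has an FTA preferential rate, but origin Junius is not Talistan; base rate stands.
Additional duty on 4461.14.69 from Junius: +48.3%. Applied ad valorem rate: 8.5% + 48.3% = 56.8%.
Duty = $107,614.10 × 56.8% = $61,124.81.
Line 2 (0888.30.08, Talistan, 3,574 units, $387,135.68):
Code 0888.30.08 is under a tariff-rate quota (threshold 2,087 units). In-quota: 2,087 units at 6.5%; over-quota: 1,487 units at 32%.
Pro-rata value split: in-quota = $387,135.68 × 2,087/3,574 = $226,063.84; over-quota = $387,135.68 − $226,063.84 = $161,071.84.
In-quota duty = $226,063.84 × 6.5% = $14,694.15. Over-quota duty = $161,071.84 × 32% = $51,542.99.
Line duty = $14,694.15 + $51,542.99 = $66,237.14.
Total = $61,124.81 + $66,237.14 = $127,361.95.

$127,361.95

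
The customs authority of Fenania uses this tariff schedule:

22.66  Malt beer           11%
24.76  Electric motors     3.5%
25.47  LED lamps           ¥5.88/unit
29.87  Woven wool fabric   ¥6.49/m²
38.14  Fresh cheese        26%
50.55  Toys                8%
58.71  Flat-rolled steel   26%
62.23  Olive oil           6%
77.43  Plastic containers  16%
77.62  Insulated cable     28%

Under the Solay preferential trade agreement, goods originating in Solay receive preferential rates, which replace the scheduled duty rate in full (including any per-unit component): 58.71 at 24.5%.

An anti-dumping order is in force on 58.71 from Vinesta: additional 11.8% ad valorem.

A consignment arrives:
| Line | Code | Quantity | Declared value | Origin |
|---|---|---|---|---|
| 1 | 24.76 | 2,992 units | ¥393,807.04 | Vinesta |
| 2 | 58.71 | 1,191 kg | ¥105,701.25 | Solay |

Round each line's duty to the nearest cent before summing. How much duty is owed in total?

Line 1 (24.76, Vinesta, 2,992 units, ¥393,807.04):
Base rate for 24.76 is 3.5%.
Duty = ¥393,807.04 × 3.5% = ¥13,783.25.
Line 2 (58.71, Solay, 1,191 kg, ¥105,701.25):
Base rate for 58.71 is 26%.
Origin Solay qualifies under the Fenania–Solay agreement and 58.71 is covered: preferential rate 24.5% applies instead.
The additional-duty order on 58.71 targets Vinesta, not Solay; it does not apply.
Duty = ¥105,701.25 × 24.5% = ¥25,896.81.
Total = ¥13,783.25 + ¥25,896.81 = ¥39,680.06.

¥39,680.06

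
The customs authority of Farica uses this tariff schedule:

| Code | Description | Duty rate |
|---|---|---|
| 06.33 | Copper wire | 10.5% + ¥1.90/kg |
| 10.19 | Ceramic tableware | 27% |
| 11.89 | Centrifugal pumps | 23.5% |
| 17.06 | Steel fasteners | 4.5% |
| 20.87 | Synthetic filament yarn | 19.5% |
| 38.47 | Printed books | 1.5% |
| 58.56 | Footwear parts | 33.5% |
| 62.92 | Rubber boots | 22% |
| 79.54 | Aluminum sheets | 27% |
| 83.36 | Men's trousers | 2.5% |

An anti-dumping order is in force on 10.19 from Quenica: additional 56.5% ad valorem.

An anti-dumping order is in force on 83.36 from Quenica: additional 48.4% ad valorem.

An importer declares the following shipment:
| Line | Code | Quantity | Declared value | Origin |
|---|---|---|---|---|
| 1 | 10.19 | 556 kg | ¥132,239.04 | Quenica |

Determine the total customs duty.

¥110,419.60

Line 1 (10.19, Quenica, 556 kg, ¥132,239.04):
Base rate for 10.19 is 27%.
Additional duty on 10.19 from Quenica: +56.5%. Applied ad valorem rate: 27% + 56.5% = 83.5%.
Duty = ¥132,239.04 × 83.5% = ¥110,419.60.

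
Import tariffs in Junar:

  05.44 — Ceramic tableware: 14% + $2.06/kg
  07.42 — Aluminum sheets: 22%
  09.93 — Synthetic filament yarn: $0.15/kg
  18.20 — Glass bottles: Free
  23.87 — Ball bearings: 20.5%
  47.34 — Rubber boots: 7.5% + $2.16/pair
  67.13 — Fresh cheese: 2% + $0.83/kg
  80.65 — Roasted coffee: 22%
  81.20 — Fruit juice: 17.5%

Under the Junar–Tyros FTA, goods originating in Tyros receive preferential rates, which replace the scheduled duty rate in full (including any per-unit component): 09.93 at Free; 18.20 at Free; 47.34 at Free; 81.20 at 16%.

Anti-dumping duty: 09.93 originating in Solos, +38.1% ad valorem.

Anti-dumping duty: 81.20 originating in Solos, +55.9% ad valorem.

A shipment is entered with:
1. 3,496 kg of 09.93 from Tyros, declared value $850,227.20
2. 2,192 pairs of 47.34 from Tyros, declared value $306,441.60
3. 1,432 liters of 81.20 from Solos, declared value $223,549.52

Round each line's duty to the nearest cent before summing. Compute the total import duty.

Line 1 (09.93, Tyros, 3,496 kg, $850,227.20):
Base rate for 09.93 is $0.15/kg.
Origin Tyros qualifies under the Junar–Tyros agreement and 09.93 is covered: preferential rate Free applies instead.
The additional-duty order on 09.93 targets Solos, not Tyros; it does not apply.
Duty = $850,227.20 × 0% = $0.00.
Line 2 (47.34, Tyros, 2,192 pairs, $306,441.60):
Base rate for 47.34 is 7.5% + $2.16/pair.
Origin Tyros qualifies under the Junar–Tyros agreement and 47.34 is covered: preferential rate Free applies instead.
Duty = $306,441.60 × 0% = $0.00.
Line 3 (81.20, Solos, 1,432 liters, $223,549.52):
Base rate for 81.20 is 17.5%.
81.20 has an FTA preferential rate, but origin Solos is not Tyros; base rate stands.
Additional duty on 81.20 from Solos: +55.9%. Applied ad valorem rate: 17.5% + 55.9% = 73.4%.
Duty = $223,549.52 × 73.4% = $164,085.35.
Total = $0.00 + $0.00 + $164,085.35 = $164,085.35.

$164,085.35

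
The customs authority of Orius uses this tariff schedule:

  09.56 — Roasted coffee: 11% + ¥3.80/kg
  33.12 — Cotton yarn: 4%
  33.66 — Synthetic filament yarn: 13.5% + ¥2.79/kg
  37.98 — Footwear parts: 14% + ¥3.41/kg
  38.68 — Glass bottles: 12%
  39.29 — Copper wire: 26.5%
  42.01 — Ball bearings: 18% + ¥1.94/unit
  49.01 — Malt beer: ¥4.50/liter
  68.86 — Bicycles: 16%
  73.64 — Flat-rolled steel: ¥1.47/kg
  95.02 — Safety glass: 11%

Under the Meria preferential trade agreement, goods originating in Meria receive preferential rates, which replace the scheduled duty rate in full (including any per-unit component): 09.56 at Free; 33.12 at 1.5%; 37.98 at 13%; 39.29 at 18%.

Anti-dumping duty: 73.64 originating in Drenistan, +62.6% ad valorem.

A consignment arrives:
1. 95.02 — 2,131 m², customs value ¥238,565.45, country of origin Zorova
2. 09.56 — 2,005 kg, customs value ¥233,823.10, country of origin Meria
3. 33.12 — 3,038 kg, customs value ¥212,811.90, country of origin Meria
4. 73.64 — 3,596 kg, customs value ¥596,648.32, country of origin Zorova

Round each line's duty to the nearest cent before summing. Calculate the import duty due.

Line 1 (95.02, Zorova, 2,131 m², ¥238,565.45):
Base rate for 95.02 is 11%.
Duty = ¥238,565.45 × 11% = ¥26,242.20.
Line 2 (09.56, Meria, 2,005 kg, ¥233,823.10):
Base rate for 09.56 is 11% + ¥3.80/kg.
Origin Meria qualifies under the Orius–Meria agreement and 09.56 is covered: preferential rate Free applies instead.
Duty = ¥233,823.10 × 0% = ¥0.00.
Line 3 (33.12, Meria, 3,038 kg, ¥212,811.90):
Base rate for 33.12 is 4%.
Origin Meria qualifies under the Orius–Meria agreement and 33.12 is covered: preferential rate 1.5% applies instead.
Duty = ¥212,811.90 × 1.5% = ¥3,192.18.
Line 4 (73.64, Zorova, 3,596 kg, ¥596,648.32):
Base rate for 73.64 is ¥1.47/kg.
The additional-duty order on 73.64 targets Drenistan, not Zorova; it does not apply.
Duty = 3,596 × ¥1.47 = ¥5,286.12.
Total = ¥26,242.20 + ¥0.00 + ¥3,192.18 + ¥5,286.12 = ¥34,720.50.

¥34,720.50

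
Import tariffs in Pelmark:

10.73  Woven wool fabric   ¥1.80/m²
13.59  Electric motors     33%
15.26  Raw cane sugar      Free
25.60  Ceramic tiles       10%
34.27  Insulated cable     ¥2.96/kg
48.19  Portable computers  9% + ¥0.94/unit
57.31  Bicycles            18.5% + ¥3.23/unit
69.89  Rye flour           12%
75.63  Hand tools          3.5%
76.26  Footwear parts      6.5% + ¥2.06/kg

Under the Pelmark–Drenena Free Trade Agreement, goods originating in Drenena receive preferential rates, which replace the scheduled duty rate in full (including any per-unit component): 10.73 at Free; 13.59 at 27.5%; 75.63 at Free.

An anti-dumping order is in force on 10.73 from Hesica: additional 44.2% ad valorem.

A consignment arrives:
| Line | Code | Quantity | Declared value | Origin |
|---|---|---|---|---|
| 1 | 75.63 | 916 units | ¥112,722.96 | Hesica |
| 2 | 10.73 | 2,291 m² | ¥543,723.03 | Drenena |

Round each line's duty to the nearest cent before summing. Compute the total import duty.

¥3,945.30

Line 1 (75.63, Hesica, 916 units, ¥112,722.96):
Base rate for 75.63 is 3.5%.
75.63 has an FTA preferential rate, but origin Hesica is not Drenena; base rate stands.
Duty = ¥112,722.96 × 3.5% = ¥3,945.30.
Line 2 (10.73, Drenena, 2,291 m², ¥543,723.03):
Base rate for 10.73 is ¥1.80/m².
Origin Drenena qualifies under the Pelmark–Drenena agreement and 10.73 is covered: preferential rate Free applies instead.
The additional-duty order on 10.73 targets Hesica, not Drenena; it does not apply.
Duty = ¥543,723.03 × 0% = ¥0.00.
Total = ¥3,945.30 + ¥0.00 = ¥3,945.30.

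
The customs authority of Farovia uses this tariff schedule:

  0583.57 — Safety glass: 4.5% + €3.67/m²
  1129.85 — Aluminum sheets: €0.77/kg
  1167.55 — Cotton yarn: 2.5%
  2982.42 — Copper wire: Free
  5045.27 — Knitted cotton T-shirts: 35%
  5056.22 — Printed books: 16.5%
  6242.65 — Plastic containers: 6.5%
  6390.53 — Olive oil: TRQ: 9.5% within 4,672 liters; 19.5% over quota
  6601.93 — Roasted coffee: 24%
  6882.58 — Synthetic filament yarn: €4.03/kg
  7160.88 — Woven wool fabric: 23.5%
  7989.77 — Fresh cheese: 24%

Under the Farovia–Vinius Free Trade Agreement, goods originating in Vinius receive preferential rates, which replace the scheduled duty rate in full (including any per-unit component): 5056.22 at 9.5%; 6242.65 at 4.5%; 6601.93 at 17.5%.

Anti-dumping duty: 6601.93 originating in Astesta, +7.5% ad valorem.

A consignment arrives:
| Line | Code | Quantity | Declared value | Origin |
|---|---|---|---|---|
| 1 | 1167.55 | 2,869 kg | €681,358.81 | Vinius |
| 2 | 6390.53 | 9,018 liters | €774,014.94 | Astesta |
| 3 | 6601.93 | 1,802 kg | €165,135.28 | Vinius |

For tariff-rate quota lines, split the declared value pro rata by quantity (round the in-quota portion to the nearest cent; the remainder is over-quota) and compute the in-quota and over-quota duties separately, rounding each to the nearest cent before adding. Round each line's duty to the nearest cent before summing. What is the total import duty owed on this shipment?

Line 1 (1167.55, Vinius, 2,869 kg, €681,358.81):
Base rate for 1167.55 is 2.5%.
Origin Vinius is the FTA partner but 1167.55 is not on the preference list; base rate stands.
Duty = €681,358.81 × 2.5% = €17,033.97.
Line 2 (6390.53, Astesta, 9,018 liters, €774,014.94):
Code 6390.53 is under a tariff-rate quota (threshold 4,672 liters). In-quota: 4,672 liters at 9.5%; over-quota: 4,346 liters at 19.5%.
Pro-rata value split: in-quota = €774,014.94 × 4,672/9,018 = €400,997.76; over-quota = €774,014.94 − €400,997.76 = €373,017.18.
In-quota duty = €400,997.76 × 9.5% = €38,094.79. Over-quota duty = €373,017.18 × 19.5% = €72,738.35.
Line duty = €38,094.79 + €72,738.35 = €110,833.14.
Line 3 (6601.93, Vinius, 1,802 kg, €165,135.28):
Base rate for 6601.93 is 24%.
Origin Vinius qualifies under the Farovia–Vinius agreement and 6601.93 is covered: preferential rate 17.5% applies instead.
The additional-duty order on 6601.93 targets Astesta, not Vinius; it does not apply.
Duty = €165,135.28 × 17.5% = €28,898.67.
Total = €17,033.97 + €110,833.14 + €28,898.67 = €156,765.78.

€156,765.78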